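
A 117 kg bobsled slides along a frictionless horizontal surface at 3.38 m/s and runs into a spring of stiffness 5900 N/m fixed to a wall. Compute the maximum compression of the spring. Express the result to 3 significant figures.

Conservation of energy between contact and max compression: ½mv² = ½kx²
x = v√(m/k) = 3.38 × √(117/5900) = 0.4760 m

x = 0.476 m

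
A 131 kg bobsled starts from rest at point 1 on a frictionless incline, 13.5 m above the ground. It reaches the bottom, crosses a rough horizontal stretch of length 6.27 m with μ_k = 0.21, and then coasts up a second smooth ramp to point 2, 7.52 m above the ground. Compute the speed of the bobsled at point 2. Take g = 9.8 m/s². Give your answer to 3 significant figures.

Energy at 1: mgh₁ = (131)(9.8)(13.5) = 17331 J
Friction loss: W_f = μ_k mg d = 1690 J
At 2: ½mv² + mgh₂ = mgh₁ − W_f
½mv² = 17331 − 1690 − 9654.2 = 5986.7 J
v = √(2 × 5986.7/131) = 9.560 m/s

v = 9.56 m/s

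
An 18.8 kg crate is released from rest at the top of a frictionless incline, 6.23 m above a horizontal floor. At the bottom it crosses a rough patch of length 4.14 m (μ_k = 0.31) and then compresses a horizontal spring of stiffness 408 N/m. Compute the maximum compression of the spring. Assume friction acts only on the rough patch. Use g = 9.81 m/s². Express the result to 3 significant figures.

x = 2.11 m

Initial energy: E₁ = mgh = (18.8)(9.81)(6.23) = 1149.0 J
Friction removes W_f = μ_k mg d = (0.31)(18.8)(9.81)(4.14) = 236.7 J
Energy reaching the spring: E = 1149.0 − 236.7 = 912.29 J
At max compression ½kx² = E ⇒ x = √(2E/k) = √(2 × 912.29/408) = 2.115 m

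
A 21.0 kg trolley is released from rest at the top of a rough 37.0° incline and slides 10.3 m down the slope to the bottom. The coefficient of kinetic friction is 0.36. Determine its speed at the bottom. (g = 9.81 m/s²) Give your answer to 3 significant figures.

v = 7.97 m/s

Taking the bottom as reference, mgh = ½mv² + μ_k N L with h = L sinθ, N = mg cosθ:
mgh = mgL sinθ = (21.0)(9.81)(10.3)sin37.0° = 1277.0 J
W_f = μ_k mg cosθ · L = (0.36)(21.0)(9.81)cos37.0°·10.3 = 610.1 J
½mv² = 1277.0 − 610.1 = 666.93 J
v = √(2 × 666.93/21.0) = 7.970 m/s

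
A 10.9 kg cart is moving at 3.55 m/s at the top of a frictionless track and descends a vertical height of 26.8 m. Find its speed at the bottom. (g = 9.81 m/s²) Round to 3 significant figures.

By conservation of mechanical energy, ½mv₀² + mgh = ½mv²
v² = v₀² + 2gh = (3.55)² + 2(9.81)(26.8) = 538.42
v = √538.42 = 23.20 m/s

v = 23.2 m/s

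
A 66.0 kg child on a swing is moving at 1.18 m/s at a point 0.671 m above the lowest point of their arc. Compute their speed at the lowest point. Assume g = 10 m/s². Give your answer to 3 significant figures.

Equating total energy at the two states: ½mv₀² + mgh = ½mv²
v² = v₀² + 2gh = (1.18)² + 2(10)(0.671) = 14.812
v = √14.812 = 3.849 m/s

v = 3.85 m/s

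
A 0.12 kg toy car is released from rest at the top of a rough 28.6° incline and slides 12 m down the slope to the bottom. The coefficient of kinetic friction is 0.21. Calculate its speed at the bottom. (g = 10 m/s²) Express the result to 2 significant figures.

v = 8.4 m/s

Energy: mgh = ½mv² + W_f, with h = L sinθ and W_f = μ_k (mg cosθ) L
mgh = mgL sinθ = (0.12)(10)(12)sin28.6° = 6.8932 J
W_f = μ_k mg cosθ · L = (0.21)(0.12)(10)cos28.6°·12 = 2.655 J
½mv² = 6.8932 − 2.655 = 4.2381 J
v = √(2 × 4.2381/0.12) = 8.405 m/s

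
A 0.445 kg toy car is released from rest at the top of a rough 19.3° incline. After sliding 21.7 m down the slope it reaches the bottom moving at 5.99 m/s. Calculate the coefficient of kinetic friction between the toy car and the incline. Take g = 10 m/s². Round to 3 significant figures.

μ_k = 0.263

mgh = ½mv² + μ_k (mg cosθ) L, with h = L sinθ
mgL sinθ = 31.916 J; ½mv² = 7.9833 J
W_f = 31.916 − 7.9833 = 23.93 J
μ_k = W_f/(mg cosθ · L) = 23.93/(4.200 × 21.7) = 0.2626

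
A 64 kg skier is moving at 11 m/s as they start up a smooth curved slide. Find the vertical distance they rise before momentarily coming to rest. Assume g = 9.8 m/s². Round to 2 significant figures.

By energy conservation, ½mv² = mgh
h = v²/(2g) = 11²/(2 × 9.8) = 6.173 m

h = 6.2 m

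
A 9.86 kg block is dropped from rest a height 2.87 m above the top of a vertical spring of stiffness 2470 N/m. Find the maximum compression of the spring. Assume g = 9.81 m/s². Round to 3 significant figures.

Measuring PE from the top of the relaxed spring, at max compression the block has dropped H + x with zero KE, so:
mg(H + x) = ½kx²
½(2470)x² − (9.86)(9.81)x − (9.86)(9.81)(2.87) = 0
1235x² − 96.73x − 277.6 = 0
x = [96.73 + √(9356 + 1.3714e+06)]/(2 × 1235) = 0.5149 m

x = 0.515 m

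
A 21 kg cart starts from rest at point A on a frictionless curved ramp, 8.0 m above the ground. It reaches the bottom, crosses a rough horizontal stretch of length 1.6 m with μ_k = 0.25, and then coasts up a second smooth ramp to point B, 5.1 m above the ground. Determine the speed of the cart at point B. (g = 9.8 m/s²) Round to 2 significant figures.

v = 7.0 m/s

Energy at A: mgh₁ = (21)(9.8)(8.0) = 1646.4 J
Friction loss: W_f = μ_k mg d = 82.32 J
At B: ½mv² + mgh₂ = mgh₁ − W_f
½mv² = 1646.4 − 82.32 − 1049.6 = 514.50 J
v = √(2 × 514.50/21) = 7.000 m/s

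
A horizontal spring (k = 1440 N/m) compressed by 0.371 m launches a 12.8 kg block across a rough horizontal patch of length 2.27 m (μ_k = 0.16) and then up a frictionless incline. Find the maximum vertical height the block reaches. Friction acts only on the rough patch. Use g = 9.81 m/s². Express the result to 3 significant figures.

h = 0.426 m

Spring energy: E₀ = ½kx² = ½(1440)(0.371)² = 99.102 J
Friction: W_f = μ_k mg d = (0.16)(12.8)(9.81)(2.27) = 45.61 J
Energy at base of ramp: E = 99.102 − 45.61 = 53.495 J
At max height all remaining energy is PE: mgh = E ⇒ h = E/(mg) = 53.495/(12.8 × 9.81) = 0.4260 m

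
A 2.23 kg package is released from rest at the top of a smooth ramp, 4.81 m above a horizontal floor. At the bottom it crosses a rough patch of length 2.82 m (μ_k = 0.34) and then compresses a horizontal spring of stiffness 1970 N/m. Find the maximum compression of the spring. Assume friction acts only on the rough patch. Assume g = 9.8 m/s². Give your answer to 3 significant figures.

Initial energy: E₁ = mgh = (2.23)(9.8)(4.81) = 105.12 J
Friction removes W_f = μ_k mg d = (0.34)(2.23)(9.8)(2.82) = 20.95 J
Energy reaching the spring: E = 105.12 − 20.95 = 84.164 J
At max compression ½kx² = E ⇒ x = √(2E/k) = √(2 × 84.164/1970) = 0.2923 m

x = 0.292 m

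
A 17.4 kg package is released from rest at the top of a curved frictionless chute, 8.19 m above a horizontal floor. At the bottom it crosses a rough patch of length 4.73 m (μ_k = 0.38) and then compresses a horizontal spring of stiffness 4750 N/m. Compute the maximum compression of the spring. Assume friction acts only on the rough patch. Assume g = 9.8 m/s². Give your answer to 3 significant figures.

Initial energy: E₁ = mgh = (17.4)(9.8)(8.19) = 1396.6 J
Friction removes W_f = μ_k mg d = (0.38)(17.4)(9.8)(4.73) = 306.5 J
Energy reaching the spring: E = 1396.6 − 306.5 = 1090.1 J
At max compression ½kx² = E ⇒ x = √(2E/k) = √(2 × 1090.1/4750) = 0.6775 m

x = 0.677 m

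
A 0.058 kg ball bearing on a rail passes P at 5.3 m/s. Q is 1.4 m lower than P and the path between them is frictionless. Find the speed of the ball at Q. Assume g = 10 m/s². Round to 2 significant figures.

v = 7.5 m/s

By conservation of mechanical energy, ½mv₀² + mgh = ½mv²
The mass cancels from both sides.
v² = v₀² + 2gh = (5.3)² + 2(10)(1.4) = 56.090
v = √56.090 = 7.489 m/s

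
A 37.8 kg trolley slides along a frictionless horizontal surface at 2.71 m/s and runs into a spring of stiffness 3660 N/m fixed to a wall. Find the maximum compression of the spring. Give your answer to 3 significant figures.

x = 0.275 m

At max compression the trolley is momentarily at rest: ½mv² = ½kx²
x = v√(m/k) = 2.71 × √(37.8/3660) = 0.2754 m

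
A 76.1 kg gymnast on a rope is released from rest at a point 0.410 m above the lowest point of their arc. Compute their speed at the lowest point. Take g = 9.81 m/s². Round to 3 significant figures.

Mechanical energy is conserved (no friction): mgh = ½mv²
v = √(2gh) = √(2 × 9.81 × 0.410) = √8.0442 = 2.836 m/s

v = 2.84 m/s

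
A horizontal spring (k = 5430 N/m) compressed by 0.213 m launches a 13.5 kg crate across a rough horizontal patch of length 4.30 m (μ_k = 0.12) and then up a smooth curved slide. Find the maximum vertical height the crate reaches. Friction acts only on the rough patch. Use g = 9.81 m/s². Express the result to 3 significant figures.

h = 0.414 m

Spring energy: E₀ = ½kx² = ½(5430)(0.213)² = 123.18 J
Friction: W_f = μ_k mg d = (0.12)(13.5)(9.81)(4.30) = 68.34 J
Energy at base of ramp: E = 123.18 − 68.34 = 54.840 J
At max height all remaining energy is PE: mgh = E ⇒ h = E/(mg) = 54.840/(13.5 × 9.81) = 0.4141 m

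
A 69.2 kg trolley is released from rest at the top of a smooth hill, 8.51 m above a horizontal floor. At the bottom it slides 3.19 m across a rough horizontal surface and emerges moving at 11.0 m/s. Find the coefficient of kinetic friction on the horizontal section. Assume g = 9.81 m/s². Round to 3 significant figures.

Energy at the top = energy at the end + work done against friction:
mgh = ½mv² + μ_k m g d
mgh = 5777.0 J; ½mv² = 4186.6 J
W_f = 5777.0 − 4186.6 = 1590 J
μ_k = W_f/(mg·d) = 1590/(678.9 × 3.19) = 0.7344

μ_k = 0.734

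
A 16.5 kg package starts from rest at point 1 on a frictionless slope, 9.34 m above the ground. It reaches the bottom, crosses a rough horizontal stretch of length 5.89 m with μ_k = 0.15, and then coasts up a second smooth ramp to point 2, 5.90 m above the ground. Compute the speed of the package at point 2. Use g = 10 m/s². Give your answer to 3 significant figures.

v = 7.15 m/s

Energy at 1: mgh₁ = (16.5)(10)(9.34) = 1541.1 J
Friction loss: W_f = μ_k mg d = 145.8 J
At 2: ½mv² + mgh₂ = mgh₁ − W_f
½mv² = 1541.1 − 145.8 − 973.50 = 421.82 J
v = √(2 × 421.82/16.5) = 7.151 m/s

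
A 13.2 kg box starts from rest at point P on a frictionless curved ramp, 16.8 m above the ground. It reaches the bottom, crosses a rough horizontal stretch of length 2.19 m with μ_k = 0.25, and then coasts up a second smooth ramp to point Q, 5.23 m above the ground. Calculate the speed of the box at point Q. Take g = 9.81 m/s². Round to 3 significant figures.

v = 14.7 m/s

Energy at P: mgh₁ = (13.2)(9.81)(16.8) = 2175.5 J
Friction loss: W_f = μ_k mg d = 70.90 J
At Q: ½mv² + mgh₂ = mgh₁ − W_f
½mv² = 2175.5 − 70.90 − 677.24 = 1427.3 J
v = √(2 × 1427.3/13.2) = 14.71 m/s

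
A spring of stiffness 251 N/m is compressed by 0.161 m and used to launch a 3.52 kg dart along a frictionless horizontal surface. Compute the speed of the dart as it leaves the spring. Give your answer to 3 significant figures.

v = 1.36 m/s

Conservation of energy: ½kx² = ½mv²
v = x√(k/m) = 0.161 × √(251/3.52) = 1.360 m/s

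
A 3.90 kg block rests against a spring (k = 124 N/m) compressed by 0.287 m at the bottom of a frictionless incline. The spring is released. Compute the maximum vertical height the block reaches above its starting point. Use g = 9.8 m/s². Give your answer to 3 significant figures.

h = 0.134 m

At maximum height the block is at rest, so ½kx² = mgh
h = kx²/(2mg) = (124)(0.287)²/(2 × 3.90 × 9.8) = 0.1336 m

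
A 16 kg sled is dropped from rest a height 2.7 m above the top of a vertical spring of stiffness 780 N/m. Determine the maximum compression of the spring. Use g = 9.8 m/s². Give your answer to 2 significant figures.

x = 1.3 m

Let x be the compression. The total drop is H + x, and the sled is instantaneously at rest at max compression, so energy conservation gives:
mg(H + x) = ½kx²
½(780)x² − (16)(9.8)x − (16)(9.8)(2.7) = 0
390.0x² − 156.8x − 423.4 = 0
x = [156.8 + √(24586 + 660442)]/(2 × 390.0) = 1.262 m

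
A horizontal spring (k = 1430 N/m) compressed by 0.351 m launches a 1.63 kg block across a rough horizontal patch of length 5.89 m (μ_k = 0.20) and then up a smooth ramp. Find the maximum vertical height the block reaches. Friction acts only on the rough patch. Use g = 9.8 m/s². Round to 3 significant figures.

Spring energy: E₀ = ½kx² = ½(1430)(0.351)² = 88.089 J
Friction: W_f = μ_k mg d = (0.20)(1.63)(9.8)(5.89) = 18.82 J
Energy at base of ramp: E = 88.089 − 18.82 = 69.271 J
At max height all remaining energy is PE: mgh = E ⇒ h = E/(mg) = 69.271/(1.63 × 9.8) = 4.337 m

h = 4.34 m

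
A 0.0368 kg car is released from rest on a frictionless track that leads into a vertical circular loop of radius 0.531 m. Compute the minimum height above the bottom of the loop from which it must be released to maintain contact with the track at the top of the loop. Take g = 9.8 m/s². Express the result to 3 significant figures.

h = 1.33 m

At the top, for minimum speed gravity alone supplies the centripetal force: mg = mv_top²/r ⇒ v_top² = gr = 5.204 m²/s²
Energy conservation from release height h to the top (height 2r): mgh = ½mv_top² + mg(2r)
h = v_top²/(2g) + 2r = r/2 + 2r = 5r/2 = 1.328 m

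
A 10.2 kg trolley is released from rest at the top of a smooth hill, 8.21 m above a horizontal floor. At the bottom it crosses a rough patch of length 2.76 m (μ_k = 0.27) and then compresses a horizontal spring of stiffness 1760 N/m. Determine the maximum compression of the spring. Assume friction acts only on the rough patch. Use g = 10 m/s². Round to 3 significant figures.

x = 0.930 m

Initial energy: E₁ = mgh = (10.2)(10)(8.21) = 837.42 J
Friction removes W_f = μ_k mg d = (0.27)(10.2)(10)(2.76) = 76.01 J
Energy reaching the spring: E = 837.42 − 76.01 = 761.41 J
At max compression ½kx² = E ⇒ x = √(2E/k) = √(2 × 761.41/1760) = 0.9302 m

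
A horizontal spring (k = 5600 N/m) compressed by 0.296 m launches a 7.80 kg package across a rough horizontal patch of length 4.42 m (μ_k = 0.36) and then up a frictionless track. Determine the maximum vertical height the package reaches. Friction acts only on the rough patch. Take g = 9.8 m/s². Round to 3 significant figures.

h = 1.62 m

Spring energy: E₀ = ½kx² = ½(5600)(0.296)² = 245.32 J
Friction: W_f = μ_k mg d = (0.36)(7.80)(9.8)(4.42) = 121.6 J
Energy at base of ramp: E = 245.32 − 121.6 = 123.69 J
At max height all remaining energy is PE: mgh = E ⇒ h = E/(mg) = 123.69/(7.80 × 9.8) = 1.618 m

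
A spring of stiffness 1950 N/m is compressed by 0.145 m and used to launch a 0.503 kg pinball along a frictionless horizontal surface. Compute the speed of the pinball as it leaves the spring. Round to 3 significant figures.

v = 9.03 m/s

Spring PE converts entirely to kinetic energy: ½kx² = ½mv²
v = x√(k/m) = 0.145 × √(1950/0.503) = 9.028 m/s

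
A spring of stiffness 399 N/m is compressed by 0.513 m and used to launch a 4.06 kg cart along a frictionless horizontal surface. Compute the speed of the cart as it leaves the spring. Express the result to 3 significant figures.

Conservation of energy: ½kx² = ½mv²
v = x√(k/m) = 0.513 × √(399/4.06) = 5.086 m/s

v = 5.09 m/s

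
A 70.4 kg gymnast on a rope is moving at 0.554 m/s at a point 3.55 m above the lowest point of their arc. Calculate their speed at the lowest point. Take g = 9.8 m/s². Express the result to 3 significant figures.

Mechanical energy is conserved (no friction): ½mv₀² + mgh = ½mv²
v² = v₀² + 2gh = (0.554)² + 2(9.8)(3.55) = 69.887
v = √69.887 = 8.360 m/s

v = 8.36 m/s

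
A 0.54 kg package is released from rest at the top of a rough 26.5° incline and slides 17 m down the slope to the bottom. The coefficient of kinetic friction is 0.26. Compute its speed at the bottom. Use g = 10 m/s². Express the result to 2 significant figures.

Energy: mgh = ½mv² + W_f, with h = L sinθ and W_f = μ_k (mg cosθ) L
mgh = mgL sinθ = (0.54)(10)(17)sin26.5° = 40.961 J
W_f = μ_k mg cosθ · L = (0.26)(0.54)(10)cos26.5°·17 = 21.36 J
½mv² = 40.961 − 21.36 = 19.601 J
v = √(2 × 19.601/0.54) = 8.520 m/s

v = 8.5 m/s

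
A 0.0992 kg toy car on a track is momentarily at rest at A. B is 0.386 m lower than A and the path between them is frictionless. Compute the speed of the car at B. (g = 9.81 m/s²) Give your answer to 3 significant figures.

v = 2.75 m/s

Equating total energy at the two states: mgh = ½mv²
v = √(2gh) = √(2 × 9.81 × 0.386) = √7.5733 = 2.752 m/s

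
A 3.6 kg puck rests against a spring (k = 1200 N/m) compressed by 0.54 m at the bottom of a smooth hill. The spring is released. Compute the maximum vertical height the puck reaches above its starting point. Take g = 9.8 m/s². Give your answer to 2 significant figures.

Energy conservation from release to the highest point: ½kx² = mgh
h = kx²/(2mg) = (1200)(0.54)²/(2 × 3.6 × 9.8) = 4.959 m

h = 5.0 m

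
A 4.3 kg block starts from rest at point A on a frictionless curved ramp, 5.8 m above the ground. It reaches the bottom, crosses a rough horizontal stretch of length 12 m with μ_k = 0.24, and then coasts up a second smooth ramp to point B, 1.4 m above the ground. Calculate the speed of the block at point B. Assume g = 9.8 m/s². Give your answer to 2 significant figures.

v = 5.5 m/s

Energy at A: mgh₁ = (4.3)(9.8)(5.8) = 244.41 J
Friction loss: W_f = μ_k mg d = 121.4 J
At B: ½mv² + mgh₂ = mgh₁ − W_f
½mv² = 244.41 − 121.4 − 58.996 = 64.053 J
v = √(2 × 64.053/4.3) = 5.458 m/s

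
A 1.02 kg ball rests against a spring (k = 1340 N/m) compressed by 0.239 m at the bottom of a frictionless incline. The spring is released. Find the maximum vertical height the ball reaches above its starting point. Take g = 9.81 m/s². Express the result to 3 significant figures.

Energy conservation from release to the highest point: ½kx² = mgh
h = kx²/(2mg) = (1340)(0.239)²/(2 × 1.02 × 9.81) = 3.825 m

h = 3.82 m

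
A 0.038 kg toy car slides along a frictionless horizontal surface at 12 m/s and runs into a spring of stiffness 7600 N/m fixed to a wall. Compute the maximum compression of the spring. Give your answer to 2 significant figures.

x = 0.027 m

All KE is stored as spring PE at maximum compression: ½mv² = ½kx²
x = v√(m/k) = 12 × √(0.038/7600) = 0.02683 m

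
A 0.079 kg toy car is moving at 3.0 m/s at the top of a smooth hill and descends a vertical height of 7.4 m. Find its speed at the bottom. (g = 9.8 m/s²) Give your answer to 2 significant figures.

Equating total energy at the two states: ½mv₀² + mgh = ½mv²
The mass cancels from both sides.
v² = v₀² + 2gh = (3.0)² + 2(9.8)(7.4) = 154.04
v = √154.04 = 12.41 m/s

v = 12 m/s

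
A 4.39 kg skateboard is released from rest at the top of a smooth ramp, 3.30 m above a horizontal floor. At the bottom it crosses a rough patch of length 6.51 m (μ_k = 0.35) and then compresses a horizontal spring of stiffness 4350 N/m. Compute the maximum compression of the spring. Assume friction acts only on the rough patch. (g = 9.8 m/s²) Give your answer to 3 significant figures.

Initial energy: E₁ = mgh = (4.39)(9.8)(3.30) = 141.97 J
Friction removes W_f = μ_k mg d = (0.35)(4.39)(9.8)(6.51) = 98.03 J
Energy reaching the spring: E = 141.97 − 98.03 = 43.947 J
At max compression ½kx² = E ⇒ x = √(2E/k) = √(2 × 43.947/4350) = 0.1421 m

x = 0.142 m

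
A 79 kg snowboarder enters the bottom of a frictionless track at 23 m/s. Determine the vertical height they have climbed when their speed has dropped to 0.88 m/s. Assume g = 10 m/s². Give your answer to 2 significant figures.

h = 26 m

Energy balance between the two points: ½mv₁² = ½mv₂² + mgh
h = (v₁² − v₂²)/(2g) = (23² − 0.88²)/(2 × 10) = 26.41 m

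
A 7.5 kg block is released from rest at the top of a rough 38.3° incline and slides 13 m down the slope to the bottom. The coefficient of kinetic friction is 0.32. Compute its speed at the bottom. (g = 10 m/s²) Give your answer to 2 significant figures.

v = 9.8 m/s

Work–energy: mg(L sinθ) − μ_k(mg cosθ)L = ½mv²
mgh = mgL sinθ = (7.5)(10)(13)sin38.3° = 604.28 J
W_f = μ_k mg cosθ · L = (0.32)(7.5)(10)cos38.3°·13 = 244.9 J
½mv² = 604.28 − 244.9 = 359.43 J
v = √(2 × 359.43/7.5) = 9.790 m/s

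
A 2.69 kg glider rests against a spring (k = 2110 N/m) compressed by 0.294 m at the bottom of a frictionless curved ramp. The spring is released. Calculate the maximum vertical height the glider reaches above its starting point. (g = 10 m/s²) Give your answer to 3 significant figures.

h = 3.39 m

Energy conservation from release to the highest point: ½kx² = mgh
h = kx²/(2mg) = (2110)(0.294)²/(2 × 2.69 × 10) = 3.390 m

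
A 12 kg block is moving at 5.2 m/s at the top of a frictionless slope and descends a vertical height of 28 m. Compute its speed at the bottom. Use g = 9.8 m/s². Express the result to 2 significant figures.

v = 24 m/s

By conservation of mechanical energy, ½mv₀² + mgh = ½mv²
v² = v₀² + 2gh = (5.2)² + 2(9.8)(28) = 575.84
v = √575.84 = 24.00 m/s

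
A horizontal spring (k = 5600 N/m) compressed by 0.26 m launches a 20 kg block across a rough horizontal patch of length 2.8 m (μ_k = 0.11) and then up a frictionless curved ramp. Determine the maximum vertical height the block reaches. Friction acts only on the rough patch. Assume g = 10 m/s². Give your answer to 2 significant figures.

Spring energy: E₀ = ½kx² = ½(5600)(0.26)² = 189.28 J
Friction: W_f = μ_k mg d = (0.11)(20)(10)(2.8) = 61.60 J
Energy at base of ramp: E = 189.28 − 61.60 = 127.68 J
At max height all remaining energy is PE: mgh = E ⇒ h = E/(mg) = 127.68/(20 × 10) = 0.6384 m

h = 0.64 m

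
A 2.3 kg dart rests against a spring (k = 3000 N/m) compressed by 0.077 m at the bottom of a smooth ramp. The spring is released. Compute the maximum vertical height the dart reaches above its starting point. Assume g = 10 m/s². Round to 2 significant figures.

h = 0.39 m

Energy conservation from release to the highest point: ½kx² = mgh
h = kx²/(2mg) = (3000)(0.077)²/(2 × 2.3 × 10) = 0.3867 m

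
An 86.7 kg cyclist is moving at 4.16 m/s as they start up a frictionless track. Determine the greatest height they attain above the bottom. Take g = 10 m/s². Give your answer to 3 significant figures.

Setting KE at the bottom equal to PE gained: ½mv² = mgh
h = v²/(2g) = 4.16²/(2 × 10) = 0.8653 m

h = 0.865 m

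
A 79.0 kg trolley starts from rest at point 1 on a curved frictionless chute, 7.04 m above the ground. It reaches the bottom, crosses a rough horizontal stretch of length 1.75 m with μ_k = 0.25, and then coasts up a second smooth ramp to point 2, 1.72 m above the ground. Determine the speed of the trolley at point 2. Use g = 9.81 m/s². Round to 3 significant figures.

Energy at 1: mgh₁ = (79.0)(9.81)(7.04) = 5455.9 J
Friction loss: W_f = μ_k mg d = 339.1 J
At 2: ½mv² + mgh₂ = mgh₁ − W_f
½mv² = 5455.9 − 339.1 − 1333.0 = 3783.9 J
v = √(2 × 3783.9/79.0) = 9.787 m/s

v = 9.79 m/s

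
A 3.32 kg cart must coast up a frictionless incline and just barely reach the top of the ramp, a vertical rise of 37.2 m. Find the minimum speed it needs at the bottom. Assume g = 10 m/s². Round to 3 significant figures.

At the top it is momentarily at rest, so all KE converts to PE: ½mv² = mgh
v = √(2gh) = √(2 × 10 × 37.2) = 27.28 m/s

v = 27.3 m/s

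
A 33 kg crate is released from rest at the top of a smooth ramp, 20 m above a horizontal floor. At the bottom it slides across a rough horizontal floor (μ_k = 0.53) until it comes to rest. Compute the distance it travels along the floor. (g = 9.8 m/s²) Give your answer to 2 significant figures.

d = 38 m

Energy at the top = energy at the end + work done against friction:
At rest all PE has been dissipated by friction: mgh = μ_k m g d
d = h/μ_k = 20/0.53 = 37.74 m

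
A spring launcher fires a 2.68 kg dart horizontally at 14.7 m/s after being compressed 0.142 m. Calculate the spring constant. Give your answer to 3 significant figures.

Energy stored in the spring equals the launch KE: ½kx² = ½mv²
k = mv²/x² = (2.68)(14.7)²/(0.142)² = 28721 N/m

k = 28700 N/m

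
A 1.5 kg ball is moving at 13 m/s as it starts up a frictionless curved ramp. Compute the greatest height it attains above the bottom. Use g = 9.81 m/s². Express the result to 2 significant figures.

Setting KE at the bottom equal to PE gained: ½mv² = mgh
h = v²/(2g) = 13²/(2 × 9.81) = 8.614 m

h = 8.6 m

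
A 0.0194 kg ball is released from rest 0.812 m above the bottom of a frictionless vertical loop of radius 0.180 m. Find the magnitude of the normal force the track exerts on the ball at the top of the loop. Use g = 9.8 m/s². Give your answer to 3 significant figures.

N = 0.765 N

Energy from release to top (height 2r): mgh = ½mv_top² + mg(2r)
v_top² = 2g(h − 2r) = 2(9.8)(0.812 − 0.3600) = 8.8592 m²/s²
At the top, both N and weight point toward the centre: N + mg = mv_top²/r
N = m(v_top²/r − g) = 0.0194(8.8592/0.180 − 9.8) = 0.7647 N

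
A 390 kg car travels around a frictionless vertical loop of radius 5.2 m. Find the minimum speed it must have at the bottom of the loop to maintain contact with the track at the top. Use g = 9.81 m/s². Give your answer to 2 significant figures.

At the top: mg = mv_top²/r ⇒ v_top² = gr = 51.01 m²/s²
Energy from bottom to top (height 2r): ½mv_bot² = ½mv_top² + mg(2r)
v_bot² = gr + 4gr = 5gr = 255.1
v_bot = √(5gr) = 15.97 m/s

v = 16 m/s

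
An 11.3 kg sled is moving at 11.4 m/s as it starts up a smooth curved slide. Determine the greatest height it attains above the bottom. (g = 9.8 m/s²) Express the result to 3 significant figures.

Setting KE at the bottom equal to PE gained: ½mv² = mgh
h = v²/(2g) = 11.4²/(2 × 9.8) = 6.631 m

h = 6.63 m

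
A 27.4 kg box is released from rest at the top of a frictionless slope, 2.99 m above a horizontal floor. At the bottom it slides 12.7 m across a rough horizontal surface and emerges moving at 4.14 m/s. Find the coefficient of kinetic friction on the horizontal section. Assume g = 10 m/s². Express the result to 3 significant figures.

μ_k = 0.168

Applying the work–energy principle:
mgh = ½mv² + μ_k m g d
mgh = 819.26 J; ½mv² = 234.81 J
W_f = 819.26 − 234.81 = 584.4 J
μ_k = W_f/(mg·d) = 584.4/(274.0 × 12.7) = 0.1680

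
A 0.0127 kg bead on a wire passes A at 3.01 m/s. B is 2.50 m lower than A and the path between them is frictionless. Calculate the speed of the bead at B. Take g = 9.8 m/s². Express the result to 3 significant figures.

v = 7.62 m/s

Equating total energy at the two states: ½mv₀² + mgh = ½mv²
The mass cancels from both sides.
v² = v₀² + 2gh = (3.01)² + 2(9.8)(2.50) = 58.060
v = √58.060 = 7.620 m/s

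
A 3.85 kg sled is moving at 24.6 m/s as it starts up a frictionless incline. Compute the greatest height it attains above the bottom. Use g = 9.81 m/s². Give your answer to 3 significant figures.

h = 30.8 m

Setting KE at the bottom equal to PE gained: ½mv² = mgh
h = v²/(2g) = 24.6²/(2 × 9.81) = 30.84 m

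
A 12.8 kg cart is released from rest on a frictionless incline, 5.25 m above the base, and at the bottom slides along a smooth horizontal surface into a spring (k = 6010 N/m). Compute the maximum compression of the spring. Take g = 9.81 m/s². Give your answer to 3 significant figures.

Gravitational PE at the top equals spring PE at max compression: mgh = ½kx²
x = √(2mgh/k) = √(2 × 12.8 × 9.81 × 5.25 / 6010) = 0.4684 m

x = 0.468 m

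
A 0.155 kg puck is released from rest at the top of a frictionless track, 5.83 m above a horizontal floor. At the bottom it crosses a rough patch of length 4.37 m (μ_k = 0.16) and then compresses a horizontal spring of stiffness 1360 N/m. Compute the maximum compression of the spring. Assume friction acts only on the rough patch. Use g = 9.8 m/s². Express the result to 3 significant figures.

Initial energy: E₁ = mgh = (0.155)(9.8)(5.83) = 8.8558 J
Friction removes W_f = μ_k mg d = (0.16)(0.155)(9.8)(4.37) = 1.062 J
Energy reaching the spring: E = 8.8558 − 1.062 = 7.7937 J
At max compression ½kx² = E ⇒ x = √(2E/k) = √(2 × 7.7937/1360) = 0.1071 m

x = 0.107 m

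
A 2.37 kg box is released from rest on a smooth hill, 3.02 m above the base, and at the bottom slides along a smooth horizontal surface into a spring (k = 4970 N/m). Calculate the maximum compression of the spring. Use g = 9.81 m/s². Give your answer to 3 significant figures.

At max compression the box is momentarily at rest: mgh = ½kx²
x = √(2mgh/k) = √(2 × 2.37 × 9.81 × 3.02 / 4970) = 0.1681 m

x = 0.168 m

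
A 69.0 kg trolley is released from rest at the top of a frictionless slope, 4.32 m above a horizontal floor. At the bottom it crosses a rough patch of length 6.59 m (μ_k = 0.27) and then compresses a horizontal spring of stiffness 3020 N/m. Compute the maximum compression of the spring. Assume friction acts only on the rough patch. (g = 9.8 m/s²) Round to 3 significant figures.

x = 1.07 m

Initial energy: E₁ = mgh = (69.0)(9.8)(4.32) = 2921.2 J
Friction removes W_f = μ_k mg d = (0.27)(69.0)(9.8)(6.59) = 1203 J
Energy reaching the spring: E = 2921.2 − 1203 = 1718.0 J
At max compression ½kx² = E ⇒ x = √(2E/k) = √(2 × 1718.0/3020) = 1.067 m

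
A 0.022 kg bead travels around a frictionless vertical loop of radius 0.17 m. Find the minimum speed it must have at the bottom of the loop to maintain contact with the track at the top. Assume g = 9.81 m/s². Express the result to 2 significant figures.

v = 2.9 m/s

At the top: mg = mv_top²/r ⇒ v_top² = gr = 1.668 m²/s²
Energy from bottom to top (height 2r): ½mv_bot² = ½mv_top² + mg(2r)
v_bot² = gr + 4gr = 5gr = 8.339
v_bot = √(5gr) = 2.888 m/s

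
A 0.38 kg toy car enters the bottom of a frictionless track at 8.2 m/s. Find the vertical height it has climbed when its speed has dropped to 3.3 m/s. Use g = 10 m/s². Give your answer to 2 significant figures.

h = 2.8 m

Energy balance between the two points: ½mv₁² = ½mv₂² + mgh
h = (v₁² − v₂²)/(2g) = (8.2² − 3.3²)/(2 × 10) = 2.817 m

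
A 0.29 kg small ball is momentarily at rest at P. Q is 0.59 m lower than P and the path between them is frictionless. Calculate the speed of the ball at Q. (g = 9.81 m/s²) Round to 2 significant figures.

Energy conservation between the two points: mgh = ½mv²
The mass cancels from both sides.
v = √(2gh) = √(2 × 9.81 × 0.59) = √11.576 = 3.402 m/s

v = 3.4 m/s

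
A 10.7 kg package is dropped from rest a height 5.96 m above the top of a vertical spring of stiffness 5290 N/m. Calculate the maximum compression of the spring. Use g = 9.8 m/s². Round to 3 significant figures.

x = 0.506 m

Let x be the compression. The total drop is H + x, and the package is instantaneously at rest at max compression, so energy conservation gives:
mg(H + x) = ½kx²
½(5290)x² − (10.7)(9.8)x − (10.7)(9.8)(5.96) = 0
2645x² − 104.9x − 625.0 = 0
x = [104.9 + √(10996 + 6.6121e+06)]/(2 × 2645) = 0.5063 m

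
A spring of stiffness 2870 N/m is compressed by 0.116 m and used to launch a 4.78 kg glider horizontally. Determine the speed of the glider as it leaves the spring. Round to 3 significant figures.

v = 2.84 m/s

Spring PE converts entirely to kinetic energy: ½kx² = ½mv²
v = x√(k/m) = 0.116 × √(2870/4.78) = 2.842 m/s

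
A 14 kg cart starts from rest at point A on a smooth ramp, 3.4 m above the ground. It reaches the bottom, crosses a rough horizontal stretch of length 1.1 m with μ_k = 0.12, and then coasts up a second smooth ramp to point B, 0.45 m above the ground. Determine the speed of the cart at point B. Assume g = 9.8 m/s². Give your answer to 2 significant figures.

v = 7.4 m/s

Energy at A: mgh₁ = (14)(9.8)(3.4) = 466.48 J
Friction loss: W_f = μ_k mg d = 18.11 J
At B: ½mv² + mgh₂ = mgh₁ − W_f
½mv² = 466.48 − 18.11 − 61.740 = 386.63 J
v = √(2 × 386.63/14) = 7.432 m/s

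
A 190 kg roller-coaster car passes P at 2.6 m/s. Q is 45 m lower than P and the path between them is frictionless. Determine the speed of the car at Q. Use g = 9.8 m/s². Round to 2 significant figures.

Equating total energy at the two states: ½mv₀² + mgh = ½mv²
v² = v₀² + 2gh = (2.6)² + 2(9.8)(45) = 888.76
v = √888.76 = 29.81 m/s

v = 30 m/s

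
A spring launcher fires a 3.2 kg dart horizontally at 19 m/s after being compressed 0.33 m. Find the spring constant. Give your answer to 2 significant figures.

Energy stored in the spring equals the launch KE: ½kx² = ½mv²
k = mv²/x² = (3.2)(19)²/(0.33)² = 10608 N/m

k = 11000 N/m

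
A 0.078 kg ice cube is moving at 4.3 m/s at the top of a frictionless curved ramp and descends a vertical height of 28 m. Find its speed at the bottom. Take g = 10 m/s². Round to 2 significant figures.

v = 24 m/s

Equating total energy at the two states: ½mv₀² + mgh = ½mv²
v² = v₀² + 2gh = (4.3)² + 2(10)(28) = 578.49
v = √578.49 = 24.05 m/s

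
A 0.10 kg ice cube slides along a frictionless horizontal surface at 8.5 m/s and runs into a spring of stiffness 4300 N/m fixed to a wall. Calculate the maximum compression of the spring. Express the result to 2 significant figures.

x = 0.041 m

Conservation of energy between contact and max compression: ½mv² = ½kx²
x = v√(m/k) = 8.5 × √(0.10/4300) = 0.04099 m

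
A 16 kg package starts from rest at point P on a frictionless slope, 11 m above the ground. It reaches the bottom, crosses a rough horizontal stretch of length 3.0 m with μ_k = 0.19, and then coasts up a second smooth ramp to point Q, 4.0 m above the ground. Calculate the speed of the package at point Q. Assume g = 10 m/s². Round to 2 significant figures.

v = 11 m/s

Energy at P: mgh₁ = (16)(10)(11) = 1760.0 J
Friction loss: W_f = μ_k mg d = 91.20 J
At Q: ½mv² + mgh₂ = mgh₁ − W_f
½mv² = 1760.0 − 91.20 − 640.00 = 1028.8 J
v = √(2 × 1028.8/16) = 11.34 m/s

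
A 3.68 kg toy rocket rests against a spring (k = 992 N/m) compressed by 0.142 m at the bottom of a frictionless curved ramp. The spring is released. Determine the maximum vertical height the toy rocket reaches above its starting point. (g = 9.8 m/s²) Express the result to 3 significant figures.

h = 0.277 m

All spring PE becomes gravitational PE at the highest point: ½kx² = mgh
h = kx²/(2mg) = (992)(0.142)²/(2 × 3.68 × 9.8) = 0.2773 m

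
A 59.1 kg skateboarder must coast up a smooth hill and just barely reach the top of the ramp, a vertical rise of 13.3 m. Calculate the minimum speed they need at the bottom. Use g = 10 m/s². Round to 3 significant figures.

v = 16.3 m/s

At the top they are momentarily at rest, so all KE converts to PE: ½mv² = mgh
v = √(2gh) = √(2 × 10 × 13.3) = 16.31 m/s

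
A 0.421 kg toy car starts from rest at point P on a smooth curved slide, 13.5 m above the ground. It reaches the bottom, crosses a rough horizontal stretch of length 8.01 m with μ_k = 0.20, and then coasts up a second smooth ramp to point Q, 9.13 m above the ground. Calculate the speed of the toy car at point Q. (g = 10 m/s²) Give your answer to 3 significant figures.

v = 7.44 m/s

Energy at P: mgh₁ = (0.421)(10)(13.5) = 56.835 J
Friction loss: W_f = μ_k mg d = 6.744 J
At Q: ½mv² + mgh₂ = mgh₁ − W_f
½mv² = 56.835 − 6.744 − 38.437 = 11.653 J
v = √(2 × 11.653/0.421) = 7.440 m/s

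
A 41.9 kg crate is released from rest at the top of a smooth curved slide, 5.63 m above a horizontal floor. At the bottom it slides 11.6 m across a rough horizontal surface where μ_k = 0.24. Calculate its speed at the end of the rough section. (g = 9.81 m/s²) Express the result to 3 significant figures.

Energy at the top = energy at the end + work done against friction:
mgh = ½mv² + μ_k m g d
W_f = μ_k mg d = (0.24)(41.9)(9.81)(11.6) = 1144 J
½mv² = mgh − W_f = 2314.1 − 1144 = 1169.8 J
v = √(2 × 1169.8/41.9) = 7.473 m/s

v = 7.47 m/s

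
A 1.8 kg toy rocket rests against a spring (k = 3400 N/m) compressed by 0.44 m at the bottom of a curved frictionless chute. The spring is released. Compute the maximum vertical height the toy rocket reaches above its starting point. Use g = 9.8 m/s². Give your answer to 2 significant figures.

At maximum height the toy rocket is at rest, so ½kx² = mgh
h = kx²/(2mg) = (3400)(0.44)²/(2 × 1.8 × 9.8) = 18.66 m

h = 19 m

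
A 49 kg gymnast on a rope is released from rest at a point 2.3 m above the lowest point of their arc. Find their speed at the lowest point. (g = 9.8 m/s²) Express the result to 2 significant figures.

v = 6.7 m/s

Energy conservation between the two points: mgh = ½mv²
v = √(2gh) = √(2 × 9.8 × 2.3) = √45.080 = 6.714 m/s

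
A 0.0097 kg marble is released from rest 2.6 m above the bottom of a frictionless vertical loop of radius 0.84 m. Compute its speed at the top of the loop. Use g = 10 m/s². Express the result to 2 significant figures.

v = 4.3 m/s

Energy conservation: mgh = ½mv_top² + mg(2r)
v_top² = 2g(h − 2r) = 2(10)(2.6 − 1.680) = 18.40
v_top = 4.290 m/s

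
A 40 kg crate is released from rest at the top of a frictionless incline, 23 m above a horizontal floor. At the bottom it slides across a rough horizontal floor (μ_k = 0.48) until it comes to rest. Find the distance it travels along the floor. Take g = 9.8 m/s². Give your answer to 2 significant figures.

d = 48 m

Energy bookkeeping (friction removes W_f = μ_k N d):
At rest all PE has been dissipated by friction: mgh = μ_k m g d
d = h/μ_k = 23/0.48 = 47.92 m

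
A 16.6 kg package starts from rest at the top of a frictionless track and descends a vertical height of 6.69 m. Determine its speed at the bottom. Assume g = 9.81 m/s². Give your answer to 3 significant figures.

v = 11.5 m/s

Mechanical energy is conserved (no friction): mgh = ½mv²
v = √(2gh) = √(2 × 9.81 × 6.69) = √131.26 = 11.46 m/s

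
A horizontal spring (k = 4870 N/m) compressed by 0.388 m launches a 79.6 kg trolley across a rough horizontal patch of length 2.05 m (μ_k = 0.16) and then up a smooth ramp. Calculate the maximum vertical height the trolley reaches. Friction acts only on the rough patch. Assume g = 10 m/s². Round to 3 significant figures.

Spring energy: E₀ = ½kx² = ½(4870)(0.388)² = 366.57 J
Friction: W_f = μ_k mg d = (0.16)(79.6)(10)(2.05) = 261.1 J
Energy at base of ramp: E = 366.57 − 261.1 = 105.49 J
At max height all remaining energy is PE: mgh = E ⇒ h = E/(mg) = 105.49/(79.6 × 10) = 0.1325 m

h = 0.133 m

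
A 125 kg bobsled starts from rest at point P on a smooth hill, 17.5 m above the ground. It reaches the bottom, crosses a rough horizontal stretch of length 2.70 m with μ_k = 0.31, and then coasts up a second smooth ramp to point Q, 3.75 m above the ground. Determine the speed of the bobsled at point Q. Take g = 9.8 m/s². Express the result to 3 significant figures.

Energy at P: mgh₁ = (125)(9.8)(17.5) = 21438 J
Friction loss: W_f = μ_k mg d = 1025 J
At Q: ½mv² + mgh₂ = mgh₁ − W_f
½mv² = 21438 − 1025 − 4593.8 = 15818 J
v = √(2 × 15818/125) = 15.91 m/s

v = 15.9 m/s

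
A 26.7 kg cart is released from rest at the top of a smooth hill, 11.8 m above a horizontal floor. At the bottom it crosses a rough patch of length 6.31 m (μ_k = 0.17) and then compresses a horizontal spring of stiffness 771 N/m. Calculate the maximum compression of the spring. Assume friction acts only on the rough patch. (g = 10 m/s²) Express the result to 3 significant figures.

Initial energy: E₁ = mgh = (26.7)(10)(11.8) = 3150.6 J
Friction removes W_f = μ_k mg d = (0.17)(26.7)(10)(6.31) = 286.4 J
Energy reaching the spring: E = 3150.6 − 286.4 = 2864.2 J
At max compression ½kx² = E ⇒ x = √(2E/k) = √(2 × 2864.2/771) = 2.726 m

x = 2.73 m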